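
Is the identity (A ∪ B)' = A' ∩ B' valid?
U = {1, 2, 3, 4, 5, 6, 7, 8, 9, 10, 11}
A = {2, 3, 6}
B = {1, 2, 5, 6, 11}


LHS: A ∪ B = {1, 2, 3, 5, 6, 11}
(A ∪ B)' = U \ (A ∪ B) = {4, 7, 8, 9, 10}
A' = {1, 4, 5, 7, 8, 9, 10, 11}, B' = {3, 4, 7, 8, 9, 10}
Claimed RHS: A' ∩ B' = {4, 7, 8, 9, 10}
Identity is VALID: LHS = RHS = {4, 7, 8, 9, 10} ✓

Identity is valid. (A ∪ B)' = A' ∩ B' = {4, 7, 8, 9, 10}


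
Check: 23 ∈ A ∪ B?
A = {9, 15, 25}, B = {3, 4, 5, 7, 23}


A = {9, 15, 25}, B = {3, 4, 5, 7, 23}
A ∪ B = all elements in A or B
A ∪ B = {3, 4, 5, 7, 9, 15, 23, 25}
Checking if 23 ∈ A ∪ B
23 is in A ∪ B → True

23 ∈ A ∪ B


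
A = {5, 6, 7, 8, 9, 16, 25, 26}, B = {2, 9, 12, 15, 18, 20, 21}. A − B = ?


A \ B = elements in A but not in B
A = {5, 6, 7, 8, 9, 16, 25, 26}
B = {2, 9, 12, 15, 18, 20, 21}
Remove from A any elements in B
A \ B = {5, 6, 7, 8, 16, 25, 26}

A \ B = {5, 6, 7, 8, 16, 25, 26}


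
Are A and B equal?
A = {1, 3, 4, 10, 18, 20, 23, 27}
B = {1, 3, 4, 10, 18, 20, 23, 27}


Two sets are equal iff they have exactly the same elements.
A = {1, 3, 4, 10, 18, 20, 23, 27}
B = {1, 3, 4, 10, 18, 20, 23, 27}
Same elements → A = B

Yes, A = B


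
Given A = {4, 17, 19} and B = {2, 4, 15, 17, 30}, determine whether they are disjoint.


Disjoint means A ∩ B = ∅.
A ∩ B = {4, 17}
A ∩ B ≠ ∅, so A and B are NOT disjoint.

No, A and B are not disjoint (A ∩ B = {4, 17})


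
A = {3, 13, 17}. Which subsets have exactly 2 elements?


|A| = 3, so A has C(3,2) = 3 subsets of size 2.
Enumerate by choosing 2 elements from A at a time:
{3, 13}, {3, 17}, {13, 17}

2-element subsets (3 total): {3, 13}, {3, 17}, {13, 17}


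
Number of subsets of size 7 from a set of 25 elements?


C(n,k) = n! / (k!(n-k)!)
C(25,7) = 25! / (7!18!)
= 480700

C(25,7) = 480700


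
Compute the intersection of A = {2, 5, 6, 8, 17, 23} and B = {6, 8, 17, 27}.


A ∩ B = elements in both A and B
A = {2, 5, 6, 8, 17, 23}
B = {6, 8, 17, 27}
A ∩ B = {6, 8, 17}

A ∩ B = {6, 8, 17}


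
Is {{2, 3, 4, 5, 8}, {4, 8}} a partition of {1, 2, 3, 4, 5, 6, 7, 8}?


A partition requires: (1) non-empty parts, (2) pairwise disjoint, (3) union = U
Parts: {2, 3, 4, 5, 8}, {4, 8}
Union of parts: {2, 3, 4, 5, 8}
U = {1, 2, 3, 4, 5, 6, 7, 8}
All non-empty? True
Pairwise disjoint? False
Covers U? False

No, not a valid partition


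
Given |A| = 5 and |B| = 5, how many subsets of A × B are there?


A relation from A to B is any subset of A × B.
|A × B| = 5 × 5 = 25
# relations = 2^|A × B| = 2^25 = 33554432

Number of relations = 33554432


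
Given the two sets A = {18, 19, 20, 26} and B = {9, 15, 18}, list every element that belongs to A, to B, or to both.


A ∪ B = all elements in A or B (or both)
A = {18, 19, 20, 26}
B = {9, 15, 18}
A ∪ B = {9, 15, 18, 19, 20, 26}

A ∪ B = {9, 15, 18, 19, 20, 26}


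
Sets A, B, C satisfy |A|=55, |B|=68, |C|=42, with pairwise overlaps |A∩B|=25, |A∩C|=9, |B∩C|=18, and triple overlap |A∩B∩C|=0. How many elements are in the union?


|A∪B∪C| = |A|+|B|+|C| - |A∩B|-|A∩C|-|B∩C| + |A∩B∩C|
= 55+68+42 - 25-9-18 + 0
= 165 - 52 + 0
= 113

|A ∪ B ∪ C| = 113


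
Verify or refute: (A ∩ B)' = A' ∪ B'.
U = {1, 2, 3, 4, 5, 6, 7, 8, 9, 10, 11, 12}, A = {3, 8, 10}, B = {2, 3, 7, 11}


LHS: A ∩ B = {3}
(A ∩ B)' = U \ (A ∩ B) = {1, 2, 4, 5, 6, 7, 8, 9, 10, 11, 12}
A' = {1, 2, 4, 5, 6, 7, 9, 11, 12}, B' = {1, 4, 5, 6, 8, 9, 10, 12}
Claimed RHS: A' ∪ B' = {1, 2, 4, 5, 6, 7, 8, 9, 10, 11, 12}
Identity is VALID: LHS = RHS = {1, 2, 4, 5, 6, 7, 8, 9, 10, 11, 12} ✓

Identity is valid. (A ∩ B)' = A' ∪ B' = {1, 2, 4, 5, 6, 7, 8, 9, 10, 11, 12}


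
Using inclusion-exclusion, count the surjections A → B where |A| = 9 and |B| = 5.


n = |A| = 9, k = |B| = 5. Surjections via inclusion-exclusion:
S(n,k) = Σ(-1)^i × C(k,i) × (k-i)^n, i=0 to k
i=0: (-1)^0×C(5,0)×5^9 = 1953125
i=1: (-1)^1×C(5,1)×4^9 = -1310720
i=2: (-1)^2×C(5,2)×3^9 = 196830
i=3: (-1)^3×C(5,3)×2^9 = -5120
i=4: (-1)^4×C(5,4)×1^9 = 5
i=5: (-1)^5×C(5,5)×0^9 = 0
Total = 834120

Number of surjections = 834120


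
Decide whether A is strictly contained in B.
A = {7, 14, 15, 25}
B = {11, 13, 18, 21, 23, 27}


A ⊂ B requires: A ⊆ B AND A ≠ B.
A ⊆ B? No
A ⊄ B, so A is not a proper subset.

No, A is not a proper subset of B


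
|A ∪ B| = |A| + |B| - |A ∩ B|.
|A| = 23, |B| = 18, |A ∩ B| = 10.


|A ∪ B| = |A| + |B| - |A ∩ B|
= 23 + 18 - 10
= 31

|A ∪ B| = 31


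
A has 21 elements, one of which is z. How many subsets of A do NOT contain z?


Subsets of A avoiding z are subsets of A \ {z}, which has 20 elements.
Count = 2^(n-1) = 2^20
= 1048576

Number of subsets avoiding z = 1048576


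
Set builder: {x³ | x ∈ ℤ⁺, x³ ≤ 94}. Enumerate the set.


Checking each candidate:
Condition: positive perfect cubes ≤ 94
Result = {1, 8, 27, 64}

{1, 8, 27, 64}


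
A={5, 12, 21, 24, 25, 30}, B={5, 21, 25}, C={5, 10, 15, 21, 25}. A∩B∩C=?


A ∩ B = {5, 21, 25}
(A ∩ B) ∩ C = {5, 21, 25}

A ∩ B ∩ C = {5, 21, 25}


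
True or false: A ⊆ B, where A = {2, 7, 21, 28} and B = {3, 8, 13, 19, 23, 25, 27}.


A ⊆ B means every element of A is in B.
Elements in A not in B: {2, 7, 21, 28}
So A ⊄ B.

No, A ⊄ B


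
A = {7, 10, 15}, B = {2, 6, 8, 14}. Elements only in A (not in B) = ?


A = {7, 10, 15}
B = {2, 6, 8, 14}
Region: only in A (not in B)
Elements: {7, 10, 15}

Elements only in A (not in B): {7, 10, 15}


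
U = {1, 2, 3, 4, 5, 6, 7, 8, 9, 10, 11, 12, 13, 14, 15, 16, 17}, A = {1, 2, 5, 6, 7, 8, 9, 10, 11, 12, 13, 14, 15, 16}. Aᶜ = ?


Aᶜ = U \ A = elements in U but not in A
U = {1, 2, 3, 4, 5, 6, 7, 8, 9, 10, 11, 12, 13, 14, 15, 16, 17}
A = {1, 2, 5, 6, 7, 8, 9, 10, 11, 12, 13, 14, 15, 16}
Aᶜ = {3, 4, 17}

Aᶜ = {3, 4, 17}


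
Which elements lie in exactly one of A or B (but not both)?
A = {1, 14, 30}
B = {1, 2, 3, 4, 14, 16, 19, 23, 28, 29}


A △ B = (A \ B) ∪ (B \ A) = elements in exactly one of A or B
A \ B = {30}
B \ A = {2, 3, 4, 16, 19, 23, 28, 29}
A △ B = {2, 3, 4, 16, 19, 23, 28, 29, 30}

A △ B = {2, 3, 4, 16, 19, 23, 28, 29, 30}


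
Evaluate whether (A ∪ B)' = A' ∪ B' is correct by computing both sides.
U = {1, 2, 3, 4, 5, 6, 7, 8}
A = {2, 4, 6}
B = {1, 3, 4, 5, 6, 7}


LHS: A ∪ B = {1, 2, 3, 4, 5, 6, 7}
(A ∪ B)' = U \ (A ∪ B) = {8}
A' = {1, 3, 5, 7, 8}, B' = {2, 8}
Claimed RHS: A' ∪ B' = {1, 2, 3, 5, 7, 8}
Identity is INVALID: LHS = {8} but the RHS claimed here equals {1, 2, 3, 5, 7, 8}. The correct form is (A ∪ B)' = A' ∩ B'.

Identity is invalid: (A ∪ B)' = {8} but A' ∪ B' = {1, 2, 3, 5, 7, 8}. The correct De Morgan law is (A ∪ B)' = A' ∩ B'.


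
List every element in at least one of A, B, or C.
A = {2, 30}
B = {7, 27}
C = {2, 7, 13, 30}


A ∪ B = {2, 7, 27, 30}
(A ∪ B) ∪ C = {2, 7, 13, 27, 30}

A ∪ B ∪ C = {2, 7, 13, 27, 30}


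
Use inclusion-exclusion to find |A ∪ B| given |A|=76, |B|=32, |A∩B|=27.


|A ∪ B| = |A| + |B| - |A ∩ B|
= 76 + 32 - 27
= 81

|A ∪ B| = 81


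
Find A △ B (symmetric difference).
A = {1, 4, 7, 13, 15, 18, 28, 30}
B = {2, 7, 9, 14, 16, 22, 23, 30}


A △ B = (A \ B) ∪ (B \ A) = elements in exactly one of A or B
A \ B = {1, 4, 13, 15, 18, 28}
B \ A = {2, 9, 14, 16, 22, 23}
A △ B = {1, 2, 4, 9, 13, 14, 15, 16, 18, 22, 23, 28}

A △ B = {1, 2, 4, 9, 13, 14, 15, 16, 18, 22, 23, 28}


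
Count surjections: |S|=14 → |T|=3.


n = |S| = 14, k = |T| = 3. Surjections via inclusion-exclusion:
S(n,k) = Σ(-1)^i × C(k,i) × (k-i)^n, i=0 to k
i=0: (-1)^0×C(3,0)×3^14 = 4782969
i=1: (-1)^1×C(3,1)×2^14 = -49152
i=2: (-1)^2×C(3,2)×1^14 = 3
i=3: (-1)^3×C(3,3)×0^14 = 0
Total = 4733820

Number of surjections = 4733820


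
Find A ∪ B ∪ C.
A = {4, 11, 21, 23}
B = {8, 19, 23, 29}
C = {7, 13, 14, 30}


A ∪ B = {4, 8, 11, 19, 21, 23, 29}
(A ∪ B) ∪ C = {4, 7, 8, 11, 13, 14, 19, 21, 23, 29, 30}

A ∪ B ∪ C = {4, 7, 8, 11, 13, 14, 19, 21, 23, 29, 30}


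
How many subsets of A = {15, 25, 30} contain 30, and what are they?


A subset of A contains 30 iff the remaining 2 elements form any subset of A \ {30}.
Count: 2^(n-1) = 2^2 = 4
Subsets containing 30: {30}, {15, 30}, {25, 30}, {15, 25, 30}

Subsets containing 30 (4 total): {30}, {15, 30}, {25, 30}, {15, 25, 30}


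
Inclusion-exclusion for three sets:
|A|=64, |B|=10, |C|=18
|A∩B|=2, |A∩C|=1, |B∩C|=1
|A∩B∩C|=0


|A∪B∪C| = |A|+|B|+|C| - |A∩B|-|A∩C|-|B∩C| + |A∩B∩C|
= 64+10+18 - 2-1-1 + 0
= 92 - 4 + 0
= 88

|A ∪ B ∪ C| = 88


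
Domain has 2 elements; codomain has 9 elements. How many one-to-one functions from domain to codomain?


An injection sends each of |A| = 2 inputs to a distinct output in B.
# injections = |B|·(|B|-1)·…·(|B|-|A|+1) = 9! / (9 - 2)!
= 9 × 8
= 72

Number of injections = 72


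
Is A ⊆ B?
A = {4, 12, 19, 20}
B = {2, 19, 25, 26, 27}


A ⊆ B means every element of A is in B.
Elements in A not in B: {4, 12, 20}
So A ⊄ B.

No, A ⊄ B


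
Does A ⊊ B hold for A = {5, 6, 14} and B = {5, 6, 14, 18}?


A ⊂ B requires: A ⊆ B AND A ≠ B.
A ⊆ B? Yes
A = B? No
A ⊂ B: Yes (A is a proper subset of B)

Yes, A ⊂ B


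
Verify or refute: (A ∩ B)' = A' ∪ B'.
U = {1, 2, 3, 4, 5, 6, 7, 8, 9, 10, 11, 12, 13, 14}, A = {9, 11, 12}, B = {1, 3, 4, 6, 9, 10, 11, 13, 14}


LHS: A ∩ B = {9, 11}
(A ∩ B)' = U \ (A ∩ B) = {1, 2, 3, 4, 5, 6, 7, 8, 10, 12, 13, 14}
A' = {1, 2, 3, 4, 5, 6, 7, 8, 10, 13, 14}, B' = {2, 5, 7, 8, 12}
Claimed RHS: A' ∪ B' = {1, 2, 3, 4, 5, 6, 7, 8, 10, 12, 13, 14}
Identity is VALID: LHS = RHS = {1, 2, 3, 4, 5, 6, 7, 8, 10, 12, 13, 14} ✓

Identity is valid. (A ∩ B)' = A' ∪ B' = {1, 2, 3, 4, 5, 6, 7, 8, 10, 12, 13, 14}


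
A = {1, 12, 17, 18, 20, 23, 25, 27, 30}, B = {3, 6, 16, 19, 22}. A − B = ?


A \ B = elements in A but not in B
A = {1, 12, 17, 18, 20, 23, 25, 27, 30}
B = {3, 6, 16, 19, 22}
Remove from A any elements in B
A \ B = {1, 12, 17, 18, 20, 23, 25, 27, 30}

A \ B = {1, 12, 17, 18, 20, 23, 25, 27, 30}


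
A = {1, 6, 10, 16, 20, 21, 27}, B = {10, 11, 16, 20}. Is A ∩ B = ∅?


Disjoint means A ∩ B = ∅.
A ∩ B = {10, 16, 20}
A ∩ B ≠ ∅, so A and B are NOT disjoint.

No, A and B are not disjoint (A ∩ B = {10, 16, 20})


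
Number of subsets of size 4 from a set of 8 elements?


C(n,k) = n! / (k!(n-k)!)
C(8,4) = 8! / (4!4!)
= 70

C(8,4) = 70


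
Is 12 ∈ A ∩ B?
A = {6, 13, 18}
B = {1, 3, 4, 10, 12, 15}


A = {6, 13, 18}, B = {1, 3, 4, 10, 12, 15}
A ∩ B = elements in both A and B
A ∩ B = ∅
Checking if 12 ∈ A ∩ B
12 is not in A ∩ B → False

12 ∉ A ∩ B


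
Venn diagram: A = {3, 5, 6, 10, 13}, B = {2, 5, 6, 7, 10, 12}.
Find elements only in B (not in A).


A = {3, 5, 6, 10, 13}
B = {2, 5, 6, 7, 10, 12}
Region: only in B (not in A)
Elements: {2, 7, 12}

Elements only in B (not in A): {2, 7, 12}


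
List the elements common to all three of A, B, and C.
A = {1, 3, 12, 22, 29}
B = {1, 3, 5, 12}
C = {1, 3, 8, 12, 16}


A ∩ B = {1, 3, 12}
(A ∩ B) ∩ C = {1, 3, 12}

A ∩ B ∩ C = {1, 3, 12}


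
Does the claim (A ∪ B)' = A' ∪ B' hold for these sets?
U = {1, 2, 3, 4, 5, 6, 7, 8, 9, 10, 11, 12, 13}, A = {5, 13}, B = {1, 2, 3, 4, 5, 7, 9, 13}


LHS: A ∪ B = {1, 2, 3, 4, 5, 7, 9, 13}
(A ∪ B)' = U \ (A ∪ B) = {6, 8, 10, 11, 12}
A' = {1, 2, 3, 4, 6, 7, 8, 9, 10, 11, 12}, B' = {6, 8, 10, 11, 12}
Claimed RHS: A' ∪ B' = {1, 2, 3, 4, 6, 7, 8, 9, 10, 11, 12}
Identity is INVALID: LHS = {6, 8, 10, 11, 12} but the RHS claimed here equals {1, 2, 3, 4, 6, 7, 8, 9, 10, 11, 12}. The correct form is (A ∪ B)' = A' ∩ B'.

Identity is invalid: (A ∪ B)' = {6, 8, 10, 11, 12} but A' ∪ B' = {1, 2, 3, 4, 6, 7, 8, 9, 10, 11, 12}. The correct De Morgan law is (A ∪ B)' = A' ∩ B'.


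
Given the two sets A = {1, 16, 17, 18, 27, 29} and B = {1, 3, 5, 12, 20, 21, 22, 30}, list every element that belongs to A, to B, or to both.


A ∪ B = all elements in A or B (or both)
A = {1, 16, 17, 18, 27, 29}
B = {1, 3, 5, 12, 20, 21, 22, 30}
A ∪ B = {1, 3, 5, 12, 16, 17, 18, 20, 21, 22, 27, 29, 30}

A ∪ B = {1, 3, 5, 12, 16, 17, 18, 20, 21, 22, 27, 29, 30}


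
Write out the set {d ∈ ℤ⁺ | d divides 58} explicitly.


Checking each candidate:
Condition: positive divisors of 58
Result = {1, 2, 29, 58}

{1, 2, 29, 58}


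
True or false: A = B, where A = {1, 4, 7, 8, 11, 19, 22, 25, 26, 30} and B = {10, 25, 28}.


Two sets are equal iff they have exactly the same elements.
A = {1, 4, 7, 8, 11, 19, 22, 25, 26, 30}
B = {10, 25, 28}
Differences: {1, 4, 7, 8, 10, 11, 19, 22, 26, 28, 30}
A ≠ B

No, A ≠ B


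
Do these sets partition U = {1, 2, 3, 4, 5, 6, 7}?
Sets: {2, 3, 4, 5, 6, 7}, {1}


A partition requires: (1) non-empty parts, (2) pairwise disjoint, (3) union = U
Parts: {2, 3, 4, 5, 6, 7}, {1}
Union of parts: {1, 2, 3, 4, 5, 6, 7}
U = {1, 2, 3, 4, 5, 6, 7}
All non-empty? True
Pairwise disjoint? True
Covers U? True

Yes, valid partition


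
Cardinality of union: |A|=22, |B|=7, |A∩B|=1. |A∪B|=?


|A ∪ B| = |A| + |B| - |A ∩ B|
= 22 + 7 - 1
= 28

|A ∪ B| = 28


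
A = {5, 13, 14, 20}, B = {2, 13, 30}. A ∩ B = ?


A ∩ B = elements in both A and B
A = {5, 13, 14, 20}
B = {2, 13, 30}
A ∩ B = {13}

A ∩ B = {13}


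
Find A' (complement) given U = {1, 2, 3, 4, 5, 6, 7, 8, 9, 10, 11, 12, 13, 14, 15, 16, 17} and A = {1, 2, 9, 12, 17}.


Aᶜ = U \ A = elements in U but not in A
U = {1, 2, 3, 4, 5, 6, 7, 8, 9, 10, 11, 12, 13, 14, 15, 16, 17}
A = {1, 2, 9, 12, 17}
Aᶜ = {3, 4, 5, 6, 7, 8, 10, 11, 13, 14, 15, 16}

Aᶜ = {3, 4, 5, 6, 7, 8, 10, 11, 13, 14, 15, 16}


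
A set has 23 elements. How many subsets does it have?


Number of subsets = 2^n
= 2^23
= 8388608

|P(A)| = 8388608


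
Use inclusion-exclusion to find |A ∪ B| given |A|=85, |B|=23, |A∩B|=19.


|A ∪ B| = |A| + |B| - |A ∩ B|
= 85 + 23 - 19
= 89

|A ∪ B| = 89


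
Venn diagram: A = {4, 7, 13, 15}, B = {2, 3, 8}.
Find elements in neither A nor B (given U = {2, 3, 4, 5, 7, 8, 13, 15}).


A = {4, 7, 13, 15}
B = {2, 3, 8}
Region: in neither A nor B (given U = {2, 3, 4, 5, 7, 8, 13, 15})
Elements: {5}

Elements in neither A nor B (given U = {2, 3, 4, 5, 7, 8, 13, 15}): {5}


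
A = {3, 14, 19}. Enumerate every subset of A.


|A| = 3, so |P(A)| = 2^3 = 8
Enumerate subsets by cardinality (0 to 3):
∅, {3}, {14}, {19}, {3, 14}, {3, 19}, {14, 19}, {3, 14, 19}

P(A) has 8 subsets: ∅, {3}, {14}, {19}, {3, 14}, {3, 19}, {14, 19}, {3, 14, 19}


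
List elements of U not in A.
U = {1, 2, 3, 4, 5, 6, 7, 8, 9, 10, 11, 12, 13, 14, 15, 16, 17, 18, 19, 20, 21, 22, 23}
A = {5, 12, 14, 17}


Aᶜ = U \ A = elements in U but not in A
U = {1, 2, 3, 4, 5, 6, 7, 8, 9, 10, 11, 12, 13, 14, 15, 16, 17, 18, 19, 20, 21, 22, 23}
A = {5, 12, 14, 17}
Aᶜ = {1, 2, 3, 4, 6, 7, 8, 9, 10, 11, 13, 15, 16, 18, 19, 20, 21, 22, 23}

Aᶜ = {1, 2, 3, 4, 6, 7, 8, 9, 10, 11, 13, 15, 16, 18, 19, 20, 21, 22, 23}


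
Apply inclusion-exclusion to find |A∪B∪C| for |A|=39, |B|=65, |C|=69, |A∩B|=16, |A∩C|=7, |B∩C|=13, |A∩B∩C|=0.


|A∪B∪C| = |A|+|B|+|C| - |A∩B|-|A∩C|-|B∩C| + |A∩B∩C|
= 39+65+69 - 16-7-13 + 0
= 173 - 36 + 0
= 137

|A ∪ B ∪ C| = 137


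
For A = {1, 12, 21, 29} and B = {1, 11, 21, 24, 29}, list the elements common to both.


A ∩ B = elements in both A and B
A = {1, 12, 21, 29}
B = {1, 11, 21, 24, 29}
A ∩ B = {1, 21, 29}

A ∩ B = {1, 21, 29}


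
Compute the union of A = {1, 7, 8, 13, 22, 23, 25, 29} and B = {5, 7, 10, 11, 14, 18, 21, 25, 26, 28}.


A ∪ B = all elements in A or B (or both)
A = {1, 7, 8, 13, 22, 23, 25, 29}
B = {5, 7, 10, 11, 14, 18, 21, 25, 26, 28}
A ∪ B = {1, 5, 7, 8, 10, 11, 13, 14, 18, 21, 22, 23, 25, 26, 28, 29}

A ∪ B = {1, 5, 7, 8, 10, 11, 13, 14, 18, 21, 22, 23, 25, 26, 28, 29}


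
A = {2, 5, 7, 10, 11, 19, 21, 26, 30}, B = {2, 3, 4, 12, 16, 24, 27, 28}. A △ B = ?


A △ B = (A \ B) ∪ (B \ A) = elements in exactly one of A or B
A \ B = {5, 7, 10, 11, 19, 21, 26, 30}
B \ A = {3, 4, 12, 16, 24, 27, 28}
A △ B = {3, 4, 5, 7, 10, 11, 12, 16, 19, 21, 24, 26, 27, 28, 30}

A △ B = {3, 4, 5, 7, 10, 11, 12, 16, 19, 21, 24, 26, 27, 28, 30}


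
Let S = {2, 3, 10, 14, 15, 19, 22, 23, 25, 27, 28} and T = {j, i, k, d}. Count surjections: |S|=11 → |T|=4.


n = |S| = 11, k = |T| = 4. Surjections via inclusion-exclusion:
S(n,k) = Σ(-1)^i × C(k,i) × (k-i)^n, i=0 to k
i=0: (-1)^0×C(4,0)×4^11 = 4194304
i=1: (-1)^1×C(4,1)×3^11 = -708588
i=2: (-1)^2×C(4,2)×2^11 = 12288
i=3: (-1)^3×C(4,3)×1^11 = -4
i=4: (-1)^4×C(4,4)×0^11 = 0
Total = 3498000

Number of surjections = 3498000


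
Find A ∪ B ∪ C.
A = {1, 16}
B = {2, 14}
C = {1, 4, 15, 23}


A ∪ B = {1, 2, 14, 16}
(A ∪ B) ∪ C = {1, 2, 4, 14, 15, 16, 23}

A ∪ B ∪ C = {1, 2, 4, 14, 15, 16, 23}


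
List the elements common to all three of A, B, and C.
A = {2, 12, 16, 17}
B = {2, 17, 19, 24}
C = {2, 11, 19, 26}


A ∩ B = {2, 17}
(A ∩ B) ∩ C = {2}

A ∩ B ∩ C = {2}


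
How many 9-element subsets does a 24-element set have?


C(n,k) = n! / (k!(n-k)!)
C(24,9) = 24! / (9!15!)
= 1307504

C(24,9) = 1307504


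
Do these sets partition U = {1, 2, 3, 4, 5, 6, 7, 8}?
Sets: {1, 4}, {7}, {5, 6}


A partition requires: (1) non-empty parts, (2) pairwise disjoint, (3) union = U
Parts: {1, 4}, {7}, {5, 6}
Union of parts: {1, 4, 5, 6, 7}
U = {1, 2, 3, 4, 5, 6, 7, 8}
All non-empty? True
Pairwise disjoint? True
Covers U? False

No, not a valid partition


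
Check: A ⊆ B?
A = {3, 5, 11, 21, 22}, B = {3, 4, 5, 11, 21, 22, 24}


A ⊆ B means every element of A is in B.
All elements of A are in B.
So A ⊆ B.

Yes, A ⊆ B


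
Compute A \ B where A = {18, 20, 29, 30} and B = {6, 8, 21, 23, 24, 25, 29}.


A \ B = elements in A but not in B
A = {18, 20, 29, 30}
B = {6, 8, 21, 23, 24, 25, 29}
Remove from A any elements in B
A \ B = {18, 20, 30}

A \ B = {18, 20, 30}


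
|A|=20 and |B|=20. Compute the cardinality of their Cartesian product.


|A × B| = |A| × |B|
= 20 × 20
= 400

|A × B| = 400


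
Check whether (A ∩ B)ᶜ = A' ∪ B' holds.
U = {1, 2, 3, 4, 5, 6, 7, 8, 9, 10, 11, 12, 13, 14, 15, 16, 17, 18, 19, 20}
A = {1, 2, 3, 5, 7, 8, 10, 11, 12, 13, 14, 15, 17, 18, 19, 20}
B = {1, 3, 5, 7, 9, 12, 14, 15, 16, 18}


LHS: A ∩ B = {1, 3, 5, 7, 12, 14, 15, 18}
(A ∩ B)' = U \ (A ∩ B) = {2, 4, 6, 8, 9, 10, 11, 13, 16, 17, 19, 20}
A' = {4, 6, 9, 16}, B' = {2, 4, 6, 8, 10, 11, 13, 17, 19, 20}
Claimed RHS: A' ∪ B' = {2, 4, 6, 8, 9, 10, 11, 13, 16, 17, 19, 20}
Identity is VALID: LHS = RHS = {2, 4, 6, 8, 9, 10, 11, 13, 16, 17, 19, 20} ✓

Identity is valid. (A ∩ B)' = A' ∪ B' = {2, 4, 6, 8, 9, 10, 11, 13, 16, 17, 19, 20}


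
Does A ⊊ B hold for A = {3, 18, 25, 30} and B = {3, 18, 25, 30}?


A ⊂ B requires: A ⊆ B AND A ≠ B.
A ⊆ B? Yes
A = B? Yes
A = B, so A is not a PROPER subset.

No, A is not a proper subset of B


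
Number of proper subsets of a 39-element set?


Total subsets = 2^n = 2^39 = 549755813888
Proper subsets exclude the set itself: 2^n - 1
= 549755813888 - 1
= 549755813887

Number of proper subsets = 549755813887


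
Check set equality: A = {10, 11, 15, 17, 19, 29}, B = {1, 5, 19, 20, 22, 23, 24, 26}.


Two sets are equal iff they have exactly the same elements.
A = {10, 11, 15, 17, 19, 29}
B = {1, 5, 19, 20, 22, 23, 24, 26}
Differences: {1, 5, 10, 11, 15, 17, 20, 22, 23, 24, 26, 29}
A ≠ B

No, A ≠ B


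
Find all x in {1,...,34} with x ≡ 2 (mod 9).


Checking each candidate:
Condition: x in {1,...,34} with x ≡ 2 (mod 9)
Result = {2, 11, 20, 29}

{2, 11, 20, 29}


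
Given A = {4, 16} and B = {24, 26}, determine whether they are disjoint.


Disjoint means A ∩ B = ∅.
A ∩ B = ∅
A ∩ B = ∅, so A and B are disjoint.

Yes, A and B are disjoint


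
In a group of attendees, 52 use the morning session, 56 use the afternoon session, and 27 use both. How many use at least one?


|A ∪ B| = |A| + |B| - |A ∩ B|
= 52 + 56 - 27
= 81

|A ∪ B| = 81


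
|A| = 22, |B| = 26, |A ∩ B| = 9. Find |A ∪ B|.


|A ∪ B| = |A| + |B| - |A ∩ B|
= 22 + 26 - 9
= 39

|A ∪ B| = 39


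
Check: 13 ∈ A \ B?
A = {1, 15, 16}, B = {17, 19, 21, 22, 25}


A = {1, 15, 16}, B = {17, 19, 21, 22, 25}
A \ B = elements in A but not in B
A \ B = {1, 15, 16}
Checking if 13 ∈ A \ B
13 is not in A \ B → False

13 ∉ A \ B


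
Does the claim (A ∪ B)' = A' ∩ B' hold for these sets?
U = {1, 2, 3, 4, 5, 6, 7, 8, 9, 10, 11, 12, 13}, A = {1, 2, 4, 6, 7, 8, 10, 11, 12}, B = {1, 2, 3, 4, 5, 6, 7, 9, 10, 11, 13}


LHS: A ∪ B = {1, 2, 3, 4, 5, 6, 7, 8, 9, 10, 11, 12, 13}
(A ∪ B)' = U \ (A ∪ B) = ∅
A' = {3, 5, 9, 13}, B' = {8, 12}
Claimed RHS: A' ∩ B' = ∅
Identity is VALID: LHS = RHS = ∅ ✓

Identity is valid. (A ∪ B)' = A' ∩ B' = ∅


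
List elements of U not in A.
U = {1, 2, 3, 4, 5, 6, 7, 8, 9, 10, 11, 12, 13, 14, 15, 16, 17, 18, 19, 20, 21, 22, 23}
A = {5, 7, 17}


Aᶜ = U \ A = elements in U but not in A
U = {1, 2, 3, 4, 5, 6, 7, 8, 9, 10, 11, 12, 13, 14, 15, 16, 17, 18, 19, 20, 21, 22, 23}
A = {5, 7, 17}
Aᶜ = {1, 2, 3, 4, 6, 8, 9, 10, 11, 12, 13, 14, 15, 16, 18, 19, 20, 21, 22, 23}

Aᶜ = {1, 2, 3, 4, 6, 8, 9, 10, 11, 12, 13, 14, 15, 16, 18, 19, 20, 21, 22, 23}


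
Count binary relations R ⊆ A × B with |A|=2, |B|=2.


A relation from A to B is any subset of A × B.
|A × B| = 2 × 2 = 4
# relations = 2^|A × B| = 2^4 = 16

Number of relations = 16


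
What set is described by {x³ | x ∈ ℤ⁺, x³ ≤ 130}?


Checking each candidate:
Condition: positive perfect cubes ≤ 130
Result = {1, 8, 27, 64, 125}

{1, 8, 27, 64, 125}


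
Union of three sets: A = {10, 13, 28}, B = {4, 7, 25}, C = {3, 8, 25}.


A ∪ B = {4, 7, 10, 13, 25, 28}
(A ∪ B) ∪ C = {3, 4, 7, 8, 10, 13, 25, 28}

A ∪ B ∪ C = {3, 4, 7, 8, 10, 13, 25, 28}


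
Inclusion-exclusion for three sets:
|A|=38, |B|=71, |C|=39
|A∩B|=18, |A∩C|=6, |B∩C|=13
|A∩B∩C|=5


|A∪B∪C| = |A|+|B|+|C| - |A∩B|-|A∩C|-|B∩C| + |A∩B∩C|
= 38+71+39 - 18-6-13 + 5
= 148 - 37 + 5
= 116

|A ∪ B ∪ C| = 116


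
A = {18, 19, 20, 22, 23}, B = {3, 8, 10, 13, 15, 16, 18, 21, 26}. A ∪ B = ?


A ∪ B = all elements in A or B (or both)
A = {18, 19, 20, 22, 23}
B = {3, 8, 10, 13, 15, 16, 18, 21, 26}
A ∪ B = {3, 8, 10, 13, 15, 16, 18, 19, 20, 21, 22, 23, 26}

A ∪ B = {3, 8, 10, 13, 15, 16, 18, 19, 20, 21, 22, 23, 26}


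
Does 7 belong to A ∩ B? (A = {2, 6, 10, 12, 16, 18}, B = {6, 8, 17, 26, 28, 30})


A = {2, 6, 10, 12, 16, 18}, B = {6, 8, 17, 26, 28, 30}
A ∩ B = elements in both A and B
A ∩ B = {6}
Checking if 7 ∈ A ∩ B
7 is not in A ∩ B → False

7 ∉ A ∩ B


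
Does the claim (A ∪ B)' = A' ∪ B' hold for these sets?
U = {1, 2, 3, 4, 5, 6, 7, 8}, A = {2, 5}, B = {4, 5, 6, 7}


LHS: A ∪ B = {2, 4, 5, 6, 7}
(A ∪ B)' = U \ (A ∪ B) = {1, 3, 8}
A' = {1, 3, 4, 6, 7, 8}, B' = {1, 2, 3, 8}
Claimed RHS: A' ∪ B' = {1, 2, 3, 4, 6, 7, 8}
Identity is INVALID: LHS = {1, 3, 8} but the RHS claimed here equals {1, 2, 3, 4, 6, 7, 8}. The correct form is (A ∪ B)' = A' ∩ B'.

Identity is invalid: (A ∪ B)' = {1, 3, 8} but A' ∪ B' = {1, 2, 3, 4, 6, 7, 8}. The correct De Morgan law is (A ∪ B)' = A' ∩ B'.


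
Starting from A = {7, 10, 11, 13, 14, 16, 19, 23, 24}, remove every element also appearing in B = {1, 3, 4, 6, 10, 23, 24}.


A \ B = elements in A but not in B
A = {7, 10, 11, 13, 14, 16, 19, 23, 24}
B = {1, 3, 4, 6, 10, 23, 24}
Remove from A any elements in B
A \ B = {7, 11, 13, 14, 16, 19}

A \ B = {7, 11, 13, 14, 16, 19}


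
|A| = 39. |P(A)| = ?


Number of subsets = 2^n
= 2^39
= 549755813888

|P(A)| = 549755813888


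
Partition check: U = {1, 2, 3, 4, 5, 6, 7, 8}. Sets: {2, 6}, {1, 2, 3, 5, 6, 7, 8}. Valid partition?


A partition requires: (1) non-empty parts, (2) pairwise disjoint, (3) union = U
Parts: {2, 6}, {1, 2, 3, 5, 6, 7, 8}
Union of parts: {1, 2, 3, 5, 6, 7, 8}
U = {1, 2, 3, 4, 5, 6, 7, 8}
All non-empty? True
Pairwise disjoint? False
Covers U? False

No, not a valid partition


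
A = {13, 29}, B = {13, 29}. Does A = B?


Two sets are equal iff they have exactly the same elements.
A = {13, 29}
B = {13, 29}
Same elements → A = B

Yes, A = B


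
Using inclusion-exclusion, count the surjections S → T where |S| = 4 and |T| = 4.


n = |S| = 4, k = |T| = 4. Surjections via inclusion-exclusion:
S(n,k) = Σ(-1)^i × C(k,i) × (k-i)^n, i=0 to k
i=0: (-1)^0×C(4,0)×4^4 = 256
i=1: (-1)^1×C(4,1)×3^4 = -324
i=2: (-1)^2×C(4,2)×2^4 = 96
i=3: (-1)^3×C(4,3)×1^4 = -4
i=4: (-1)^4×C(4,4)×0^4 = 0
Total = 24

Number of surjections = 24


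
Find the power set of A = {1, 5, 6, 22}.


|A| = 4, so |P(A)| = 2^4 = 16
Enumerate subsets by cardinality (0 to 4):
∅, {1}, {5}, {6}, {22}, {1, 5}, {1, 6}, {1, 22}, {5, 6}, {5, 22}, {6, 22}, {1, 5, 6}, {1, 5, 22}, {1, 6, 22}, {5, 6, 22}, {1, 5, 6, 22}

P(A) has 16 subsets: ∅, {1}, {5}, {6}, {22}, {1, 5}, {1, 6}, {1, 22}, {5, 6}, {5, 22}, {6, 22}, {1, 5, 6}, {1, 5, 22}, {1, 6, 22}, {5, 6, 22}, {1, 5, 6, 22}


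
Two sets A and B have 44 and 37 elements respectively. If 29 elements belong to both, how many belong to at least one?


|A ∪ B| = |A| + |B| - |A ∩ B|
= 44 + 37 - 29
= 52

|A ∪ B| = 52


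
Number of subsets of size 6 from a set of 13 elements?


C(n,k) = n! / (k!(n-k)!)
C(13,6) = 13! / (6!7!)
= 1716

C(13,6) = 1716


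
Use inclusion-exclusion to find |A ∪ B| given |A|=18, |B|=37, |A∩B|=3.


|A ∪ B| = |A| + |B| - |A ∩ B|
= 18 + 37 - 3
= 52

|A ∪ B| = 52


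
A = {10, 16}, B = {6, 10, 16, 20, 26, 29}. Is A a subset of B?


A ⊆ B means every element of A is in B.
All elements of A are in B.
So A ⊆ B.

Yes, A ⊆ B


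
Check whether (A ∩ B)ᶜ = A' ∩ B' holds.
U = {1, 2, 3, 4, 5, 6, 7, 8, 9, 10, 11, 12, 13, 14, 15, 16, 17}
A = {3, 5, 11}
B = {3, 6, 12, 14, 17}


LHS: A ∩ B = {3}
(A ∩ B)' = U \ (A ∩ B) = {1, 2, 4, 5, 6, 7, 8, 9, 10, 11, 12, 13, 14, 15, 16, 17}
A' = {1, 2, 4, 6, 7, 8, 9, 10, 12, 13, 14, 15, 16, 17}, B' = {1, 2, 4, 5, 7, 8, 9, 10, 11, 13, 15, 16}
Claimed RHS: A' ∩ B' = {1, 2, 4, 7, 8, 9, 10, 13, 15, 16}
Identity is INVALID: LHS = {1, 2, 4, 5, 6, 7, 8, 9, 10, 11, 12, 13, 14, 15, 16, 17} but the RHS claimed here equals {1, 2, 4, 7, 8, 9, 10, 13, 15, 16}. The correct form is (A ∩ B)' = A' ∪ B'.

Identity is invalid: (A ∩ B)' = {1, 2, 4, 5, 6, 7, 8, 9, 10, 11, 12, 13, 14, 15, 16, 17} but A' ∩ B' = {1, 2, 4, 7, 8, 9, 10, 13, 15, 16}. The correct De Morgan law is (A ∩ B)' = A' ∪ B'.


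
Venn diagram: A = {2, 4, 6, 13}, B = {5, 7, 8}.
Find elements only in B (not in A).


A = {2, 4, 6, 13}
B = {5, 7, 8}
Region: only in B (not in A)
Elements: {5, 7, 8}

Elements only in B (not in A): {5, 7, 8}


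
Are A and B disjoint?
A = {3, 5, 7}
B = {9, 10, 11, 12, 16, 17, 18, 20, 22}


Disjoint means A ∩ B = ∅.
A ∩ B = ∅
A ∩ B = ∅, so A and B are disjoint.

Yes, A and B are disjoint


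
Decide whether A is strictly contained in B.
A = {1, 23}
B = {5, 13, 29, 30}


A ⊂ B requires: A ⊆ B AND A ≠ B.
A ⊆ B? No
A ⊄ B, so A is not a proper subset.

No, A is not a proper subset of B


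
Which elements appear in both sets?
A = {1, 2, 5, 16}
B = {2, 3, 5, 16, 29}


A ∩ B = elements in both A and B
A = {1, 2, 5, 16}
B = {2, 3, 5, 16, 29}
A ∩ B = {2, 5, 16}

A ∩ B = {2, 5, 16}


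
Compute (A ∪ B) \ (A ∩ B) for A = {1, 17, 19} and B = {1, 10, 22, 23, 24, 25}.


A △ B = (A \ B) ∪ (B \ A) = elements in exactly one of A or B
A \ B = {17, 19}
B \ A = {10, 22, 23, 24, 25}
A △ B = {10, 17, 19, 22, 23, 24, 25}

A △ B = {10, 17, 19, 22, 23, 24, 25}


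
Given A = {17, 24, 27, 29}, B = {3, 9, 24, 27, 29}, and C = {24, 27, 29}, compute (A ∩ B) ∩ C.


A ∩ B = {24, 27, 29}
(A ∩ B) ∩ C = {24, 27, 29}

A ∩ B ∩ C = {24, 27, 29}


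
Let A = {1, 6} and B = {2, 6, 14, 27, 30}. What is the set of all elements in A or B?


A ∪ B = all elements in A or B (or both)
A = {1, 6}
B = {2, 6, 14, 27, 30}
A ∪ B = {1, 2, 6, 14, 27, 30}

A ∪ B = {1, 2, 6, 14, 27, 30}


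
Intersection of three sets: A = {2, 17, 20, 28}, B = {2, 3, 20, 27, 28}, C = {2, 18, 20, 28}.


A ∩ B = {2, 20, 28}
(A ∩ B) ∩ C = {2, 20, 28}

A ∩ B ∩ C = {2, 20, 28}


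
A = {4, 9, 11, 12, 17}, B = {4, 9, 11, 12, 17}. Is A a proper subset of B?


A ⊂ B requires: A ⊆ B AND A ≠ B.
A ⊆ B? Yes
A = B? Yes
A = B, so A is not a PROPER subset.

No, A is not a proper subset of B


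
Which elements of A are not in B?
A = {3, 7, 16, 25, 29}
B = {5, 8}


A \ B = elements in A but not in B
A = {3, 7, 16, 25, 29}
B = {5, 8}
Remove from A any elements in B
A \ B = {3, 7, 16, 25, 29}

A \ B = {3, 7, 16, 25, 29}


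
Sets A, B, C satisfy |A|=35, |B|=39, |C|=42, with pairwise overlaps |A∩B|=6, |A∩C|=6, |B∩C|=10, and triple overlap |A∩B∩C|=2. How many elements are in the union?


|A∪B∪C| = |A|+|B|+|C| - |A∩B|-|A∩C|-|B∩C| + |A∩B∩C|
= 35+39+42 - 6-6-10 + 2
= 116 - 22 + 2
= 96

|A ∪ B ∪ C| = 96


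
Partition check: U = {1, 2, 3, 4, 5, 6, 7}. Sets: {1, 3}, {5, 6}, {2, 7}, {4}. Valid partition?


A partition requires: (1) non-empty parts, (2) pairwise disjoint, (3) union = U
Parts: {1, 3}, {5, 6}, {2, 7}, {4}
Union of parts: {1, 2, 3, 4, 5, 6, 7}
U = {1, 2, 3, 4, 5, 6, 7}
All non-empty? True
Pairwise disjoint? True
Covers U? True

Yes, valid partition


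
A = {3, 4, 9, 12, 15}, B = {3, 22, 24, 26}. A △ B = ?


A △ B = (A \ B) ∪ (B \ A) = elements in exactly one of A or B
A \ B = {4, 9, 12, 15}
B \ A = {22, 24, 26}
A △ B = {4, 9, 12, 15, 22, 24, 26}

A △ B = {4, 9, 12, 15, 22, 24, 26}


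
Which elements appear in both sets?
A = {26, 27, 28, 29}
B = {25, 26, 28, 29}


A ∩ B = elements in both A and B
A = {26, 27, 28, 29}
B = {25, 26, 28, 29}
A ∩ B = {26, 28, 29}

A ∩ B = {26, 28, 29}


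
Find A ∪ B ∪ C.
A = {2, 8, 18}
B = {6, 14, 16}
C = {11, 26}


A ∪ B = {2, 6, 8, 14, 16, 18}
(A ∪ B) ∪ C = {2, 6, 8, 11, 14, 16, 18, 26}

A ∪ B ∪ C = {2, 6, 8, 11, 14, 16, 18, 26}


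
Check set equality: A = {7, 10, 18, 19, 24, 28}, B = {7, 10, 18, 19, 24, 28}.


Two sets are equal iff they have exactly the same elements.
A = {7, 10, 18, 19, 24, 28}
B = {7, 10, 18, 19, 24, 28}
Same elements → A = B

Yes, A = B


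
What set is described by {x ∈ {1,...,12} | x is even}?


Checking each candidate:
Condition: even numbers in {1,...,12}
Result = {2, 4, 6, 8, 10, 12}

{2, 4, 6, 8, 10, 12}


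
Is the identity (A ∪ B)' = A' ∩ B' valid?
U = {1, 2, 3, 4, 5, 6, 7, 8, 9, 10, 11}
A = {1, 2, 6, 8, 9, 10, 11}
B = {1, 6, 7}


LHS: A ∪ B = {1, 2, 6, 7, 8, 9, 10, 11}
(A ∪ B)' = U \ (A ∪ B) = {3, 4, 5}
A' = {3, 4, 5, 7}, B' = {2, 3, 4, 5, 8, 9, 10, 11}
Claimed RHS: A' ∩ B' = {3, 4, 5}
Identity is VALID: LHS = RHS = {3, 4, 5} ✓

Identity is valid. (A ∪ B)' = A' ∩ B' = {3, 4, 5}


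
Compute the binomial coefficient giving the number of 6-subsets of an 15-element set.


C(n,k) = n! / (k!(n-k)!)
C(15,6) = 15! / (6!9!)
= 5005

C(15,6) = 5005


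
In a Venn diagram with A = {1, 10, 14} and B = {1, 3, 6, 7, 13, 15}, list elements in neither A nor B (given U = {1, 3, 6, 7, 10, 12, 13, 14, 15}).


A = {1, 10, 14}
B = {1, 3, 6, 7, 13, 15}
Region: in neither A nor B (given U = {1, 3, 6, 7, 10, 12, 13, 14, 15})
Elements: {12}

Elements in neither A nor B (given U = {1, 3, 6, 7, 10, 12, 13, 14, 15}): {12}


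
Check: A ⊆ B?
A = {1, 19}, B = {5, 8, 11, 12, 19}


A ⊆ B means every element of A is in B.
Elements in A not in B: {1}
So A ⊄ B.

No, A ⊄ B


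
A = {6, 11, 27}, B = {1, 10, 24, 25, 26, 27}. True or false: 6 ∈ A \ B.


A = {6, 11, 27}, B = {1, 10, 24, 25, 26, 27}
A \ B = elements in A but not in B
A \ B = {6, 11}
Checking if 6 ∈ A \ B
6 is in A \ B → True

6 ∈ A \ B


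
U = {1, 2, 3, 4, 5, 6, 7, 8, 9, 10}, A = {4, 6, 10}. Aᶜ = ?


Aᶜ = U \ A = elements in U but not in A
U = {1, 2, 3, 4, 5, 6, 7, 8, 9, 10}
A = {4, 6, 10}
Aᶜ = {1, 2, 3, 5, 7, 8, 9}

Aᶜ = {1, 2, 3, 5, 7, 8, 9}


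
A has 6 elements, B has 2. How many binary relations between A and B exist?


A relation from A to B is any subset of A × B.
|A × B| = 6 × 2 = 12
# relations = 2^|A × B| = 2^12 = 4096

Number of relations = 4096


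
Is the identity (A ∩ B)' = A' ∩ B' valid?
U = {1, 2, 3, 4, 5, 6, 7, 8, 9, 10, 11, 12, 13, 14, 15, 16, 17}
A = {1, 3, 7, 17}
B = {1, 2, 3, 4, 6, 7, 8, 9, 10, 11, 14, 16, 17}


LHS: A ∩ B = {1, 3, 7, 17}
(A ∩ B)' = U \ (A ∩ B) = {2, 4, 5, 6, 8, 9, 10, 11, 12, 13, 14, 15, 16}
A' = {2, 4, 5, 6, 8, 9, 10, 11, 12, 13, 14, 15, 16}, B' = {5, 12, 13, 15}
Claimed RHS: A' ∩ B' = {5, 12, 13, 15}
Identity is INVALID: LHS = {2, 4, 5, 6, 8, 9, 10, 11, 12, 13, 14, 15, 16} but the RHS claimed here equals {5, 12, 13, 15}. The correct form is (A ∩ B)' = A' ∪ B'.

Identity is invalid: (A ∩ B)' = {2, 4, 5, 6, 8, 9, 10, 11, 12, 13, 14, 15, 16} but A' ∩ B' = {5, 12, 13, 15}. The correct De Morgan law is (A ∩ B)' = A' ∪ B'.


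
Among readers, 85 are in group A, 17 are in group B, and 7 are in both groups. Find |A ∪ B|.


|A ∪ B| = |A| + |B| - |A ∩ B|
= 85 + 17 - 7
= 95

|A ∪ B| = 95


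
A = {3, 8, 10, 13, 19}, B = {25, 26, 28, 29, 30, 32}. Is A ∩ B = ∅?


Disjoint means A ∩ B = ∅.
A ∩ B = ∅
A ∩ B = ∅, so A and B are disjoint.

Yes, A and B are disjoint


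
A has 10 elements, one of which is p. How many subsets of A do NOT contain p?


Subsets of A avoiding p are subsets of A \ {p}, which has 9 elements.
Count = 2^(n-1) = 2^9
= 512

Number of subsets avoiding p = 512


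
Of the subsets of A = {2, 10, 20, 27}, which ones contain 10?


A subset of A contains 10 iff the remaining 3 elements form any subset of A \ {10}.
Count: 2^(n-1) = 2^3 = 8
Subsets containing 10: {10}, {2, 10}, {10, 20}, {10, 27}, {2, 10, 20}, {2, 10, 27}, {10, 20, 27}, {2, 10, 20, 27}

Subsets containing 10 (8 total): {10}, {2, 10}, {10, 20}, {10, 27}, {2, 10, 20}, {2, 10, 27}, {10, 20, 27}, {2, 10, 20, 27}


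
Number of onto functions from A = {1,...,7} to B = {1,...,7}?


n = |A| = 7, k = |B| = 7. Surjections via inclusion-exclusion:
S(n,k) = Σ(-1)^i × C(k,i) × (k-i)^n, i=0 to k
i=0: (-1)^0×C(7,0)×7^7 = 823543
i=1: (-1)^1×C(7,1)×6^7 = -1959552
i=2: (-1)^2×C(7,2)×5^7 = 1640625
i=3: (-1)^3×C(7,3)×4^7 = -573440
i=4: (-1)^4×C(7,4)×3^7 = 76545
i=5: (-1)^5×C(7,5)×2^7 = -2688
i=6: (-1)^6×C(7,6)×1^7 = 7
i=7: (-1)^7×C(7,7)×0^7 = 0
Total = 5040

Number of surjections = 5040


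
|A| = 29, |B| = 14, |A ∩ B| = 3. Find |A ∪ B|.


|A ∪ B| = |A| + |B| - |A ∩ B|
= 29 + 14 - 3
= 40

|A ∪ B| = 40


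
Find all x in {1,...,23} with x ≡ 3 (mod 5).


Checking each candidate:
Condition: x in {1,...,23} with x ≡ 3 (mod 5)
Result = {3, 8, 13, 18, 23}

{3, 8, 13, 18, 23}


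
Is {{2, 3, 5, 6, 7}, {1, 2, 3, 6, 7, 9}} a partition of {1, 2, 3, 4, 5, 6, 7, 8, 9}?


A partition requires: (1) non-empty parts, (2) pairwise disjoint, (3) union = U
Parts: {2, 3, 5, 6, 7}, {1, 2, 3, 6, 7, 9}
Union of parts: {1, 2, 3, 5, 6, 7, 9}
U = {1, 2, 3, 4, 5, 6, 7, 8, 9}
All non-empty? True
Pairwise disjoint? False
Covers U? False

No, not a valid partition


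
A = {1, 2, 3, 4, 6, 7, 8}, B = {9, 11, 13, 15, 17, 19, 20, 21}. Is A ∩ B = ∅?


Disjoint means A ∩ B = ∅.
A ∩ B = ∅
A ∩ B = ∅, so A and B are disjoint.

Yes, A and B are disjoint


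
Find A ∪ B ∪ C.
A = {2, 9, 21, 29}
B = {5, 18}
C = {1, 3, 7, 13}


A ∪ B = {2, 5, 9, 18, 21, 29}
(A ∪ B) ∪ C = {1, 2, 3, 5, 7, 9, 13, 18, 21, 29}

A ∪ B ∪ C = {1, 2, 3, 5, 7, 9, 13, 18, 21, 29}


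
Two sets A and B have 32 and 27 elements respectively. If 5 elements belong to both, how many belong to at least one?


|A ∪ B| = |A| + |B| - |A ∩ B|
= 32 + 27 - 5
= 54

|A ∪ B| = 54


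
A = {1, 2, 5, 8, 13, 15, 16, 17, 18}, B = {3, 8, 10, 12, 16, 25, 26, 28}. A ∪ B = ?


A ∪ B = all elements in A or B (or both)
A = {1, 2, 5, 8, 13, 15, 16, 17, 18}
B = {3, 8, 10, 12, 16, 25, 26, 28}
A ∪ B = {1, 2, 3, 5, 8, 10, 12, 13, 15, 16, 17, 18, 25, 26, 28}

A ∪ B = {1, 2, 3, 5, 8, 10, 12, 13, 15, 16, 17, 18, 25, 26, 28}


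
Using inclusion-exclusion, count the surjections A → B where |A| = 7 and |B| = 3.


n = |A| = 7, k = |B| = 3. Surjections via inclusion-exclusion:
S(n,k) = Σ(-1)^i × C(k,i) × (k-i)^n, i=0 to k
i=0: (-1)^0×C(3,0)×3^7 = 2187
i=1: (-1)^1×C(3,1)×2^7 = -384
i=2: (-1)^2×C(3,2)×1^7 = 3
i=3: (-1)^3×C(3,3)×0^7 = 0
Total = 1806

Number of surjections = 1806


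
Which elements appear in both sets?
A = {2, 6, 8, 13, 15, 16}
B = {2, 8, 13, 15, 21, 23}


A ∩ B = elements in both A and B
A = {2, 6, 8, 13, 15, 16}
B = {2, 8, 13, 15, 21, 23}
A ∩ B = {2, 8, 13, 15}

A ∩ B = {2, 8, 13, 15}


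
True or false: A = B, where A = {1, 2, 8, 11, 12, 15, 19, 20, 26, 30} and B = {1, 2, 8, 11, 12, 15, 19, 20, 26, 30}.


Two sets are equal iff they have exactly the same elements.
A = {1, 2, 8, 11, 12, 15, 19, 20, 26, 30}
B = {1, 2, 8, 11, 12, 15, 19, 20, 26, 30}
Same elements → A = B

Yes, A = B


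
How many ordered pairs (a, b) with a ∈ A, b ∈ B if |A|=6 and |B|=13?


|A × B| = |A| × |B|
= 6 × 13
= 78

|A × B| = 78


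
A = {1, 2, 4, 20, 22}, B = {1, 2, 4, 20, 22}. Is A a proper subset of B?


A ⊂ B requires: A ⊆ B AND A ≠ B.
A ⊆ B? Yes
A = B? Yes
A = B, so A is not a PROPER subset.

No, A is not a proper subset of B


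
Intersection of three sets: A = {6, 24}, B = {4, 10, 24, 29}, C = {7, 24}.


A ∩ B = {24}
(A ∩ B) ∩ C = {24}

A ∩ B ∩ C = {24}


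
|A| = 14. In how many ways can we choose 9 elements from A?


C(n,k) = n! / (k!(n-k)!)
C(14,9) = 14! / (9!5!)
= 2002

C(14,9) = 2002


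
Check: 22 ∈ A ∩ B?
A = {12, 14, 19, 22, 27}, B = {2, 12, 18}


A = {12, 14, 19, 22, 27}, B = {2, 12, 18}
A ∩ B = elements in both A and B
A ∩ B = {12}
Checking if 22 ∈ A ∩ B
22 is not in A ∩ B → False

22 ∉ A ∩ B


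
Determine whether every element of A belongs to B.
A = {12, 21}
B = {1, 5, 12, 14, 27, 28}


A ⊆ B means every element of A is in B.
Elements in A not in B: {21}
So A ⊄ B.

No, A ⊄ B


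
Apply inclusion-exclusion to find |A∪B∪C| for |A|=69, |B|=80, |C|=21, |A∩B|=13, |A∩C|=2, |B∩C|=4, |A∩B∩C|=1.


|A∪B∪C| = |A|+|B|+|C| - |A∩B|-|A∩C|-|B∩C| + |A∩B∩C|
= 69+80+21 - 13-2-4 + 1
= 170 - 19 + 1
= 152

|A ∪ B ∪ C| = 152


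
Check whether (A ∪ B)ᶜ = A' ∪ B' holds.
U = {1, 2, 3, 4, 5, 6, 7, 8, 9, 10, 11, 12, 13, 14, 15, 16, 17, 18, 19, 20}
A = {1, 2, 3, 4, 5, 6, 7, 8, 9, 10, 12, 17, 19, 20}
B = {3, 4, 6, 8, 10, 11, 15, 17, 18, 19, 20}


LHS: A ∪ B = {1, 2, 3, 4, 5, 6, 7, 8, 9, 10, 11, 12, 15, 17, 18, 19, 20}
(A ∪ B)' = U \ (A ∪ B) = {13, 14, 16}
A' = {11, 13, 14, 15, 16, 18}, B' = {1, 2, 5, 7, 9, 12, 13, 14, 16}
Claimed RHS: A' ∪ B' = {1, 2, 5, 7, 9, 11, 12, 13, 14, 15, 16, 18}
Identity is INVALID: LHS = {13, 14, 16} but the RHS claimed here equals {1, 2, 5, 7, 9, 11, 12, 13, 14, 15, 16, 18}. The correct form is (A ∪ B)' = A' ∩ B'.

Identity is invalid: (A ∪ B)' = {13, 14, 16} but A' ∪ B' = {1, 2, 5, 7, 9, 11, 12, 13, 14, 15, 16, 18}. The correct De Morgan law is (A ∪ B)' = A' ∩ B'.


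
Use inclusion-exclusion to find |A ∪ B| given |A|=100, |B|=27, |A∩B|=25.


|A ∪ B| = |A| + |B| - |A ∩ B|
= 100 + 27 - 25
= 102

|A ∪ B| = 102


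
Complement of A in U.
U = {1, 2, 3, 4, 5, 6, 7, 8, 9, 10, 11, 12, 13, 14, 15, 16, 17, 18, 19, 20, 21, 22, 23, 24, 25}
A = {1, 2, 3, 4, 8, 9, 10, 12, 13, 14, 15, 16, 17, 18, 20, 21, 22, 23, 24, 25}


Aᶜ = U \ A = elements in U but not in A
U = {1, 2, 3, 4, 5, 6, 7, 8, 9, 10, 11, 12, 13, 14, 15, 16, 17, 18, 19, 20, 21, 22, 23, 24, 25}
A = {1, 2, 3, 4, 8, 9, 10, 12, 13, 14, 15, 16, 17, 18, 20, 21, 22, 23, 24, 25}
Aᶜ = {5, 6, 7, 11, 19}

Aᶜ = {5, 6, 7, 11, 19}
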